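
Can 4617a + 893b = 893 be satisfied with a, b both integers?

yes

gcd(4617, 893) = 19  (4617 = 5*893 + 152, 893 = 5*152 + 133, 152 = 1*133 + 19, 133 = 7*19).
19 divides 893, so integer solutions exist.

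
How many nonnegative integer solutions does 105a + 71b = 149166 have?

gcd(105, 71):
  105 = 1×71 + 34
  71 = 2×34 + 3
  34 = 11×3 + 1
  3 = 3×1
so gcd(105, 71) = 1.
Back-substitute for Bézout coefficients:
  1 = 34 - 11×3
  ... = 105×(23) + 71×(-34)
Scale by 149166: one solution is (3430818, -5071644). Reduce a mod 71: (27, 2061).
General: a = 27 + 71t, b = 2061 - 105t.
a ≥ 0 ⇒ t ≥ 0; b ≥ 0 ⇒ t ≤ 19. So t ∈ [0, 19]: 20 solutions.

20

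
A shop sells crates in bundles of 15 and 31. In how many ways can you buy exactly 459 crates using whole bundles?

1

Need nonnegative integers with 15j + 31k = 459.
gcd(15, 31) = 1, and 15·(-2) + 31·(1) = 1.
So (j₀, k₀) = (-918, 459); general j = -918 + 31t, k = 459 - 15t.
j ≥ 0 ⇒ t ≥ 30; k ≥ 0 ⇒ t ≤ 30. That's 1 value of t.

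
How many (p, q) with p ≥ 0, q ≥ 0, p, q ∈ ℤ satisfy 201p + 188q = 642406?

gcd(201, 188) = 1.
By Bézout, 201*(29) + 188*(-31) = 1.
One solution: (102, 3308).
General: p = 102 + 188t, q = 3308 - 201t.
p ≥ 0 ⇒ t ≥ 0; q ≥ 0 ⇒ t ≤ 16. So t ∈ [0, 16]: 17 solutions.

17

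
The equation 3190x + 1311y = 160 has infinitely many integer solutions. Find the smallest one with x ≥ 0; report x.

148

gcd(3190, 1311):
  3190 = 2*1311 + 568
  1311 = 2*568 + 175
  568 = 3*175 + 43
  175 = 4*43 + 3
  43 = 14*3 + 1
  3 = 3*1
so gcd(3190, 1311) = 1.
1 divides 160, so solutions exist.
Back-substitute for Bézout coefficients:
  1 = 43 - 14*3
  ... = 3190*(427) + 1311*(-1039)
Scale by 160/1 = 160: (x₀, y₀) = (68320, -166240).
General solution: x = 68320 + 1311t, y = -166240 - 3190t for integer t.
x ≥ 0: smallest is 68320 mod 1311 = 148 (at t = -52), with y = -360.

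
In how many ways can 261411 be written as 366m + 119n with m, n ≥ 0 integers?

gcd(366, 119) = 1.
By Bézout, 366×(53) + 119×(-163) = 1.
One solution: (89, 1923).
General: m = 89 + 119t, n = 1923 - 366t.
m ≥ 0 ⇒ t ≥ 0; n ≥ 0 ⇒ t ≤ 5. So t ∈ [0, 5]: 6 solutions.

6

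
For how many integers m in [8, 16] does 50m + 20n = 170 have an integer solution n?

4

gcd(50, 20) = 10  (50 = 2*20 + 10, 20 = 2*10).
Back-substituting, 50*(1) + 20*(-2) = 10.
Scale by 17: particular solution (17, -34); reduce m mod 2: (1, 6).
General solution: m = 1 + 2t, n = 6 - 5t for integer t.
8 ≤ 1 + 2t ≤ 16 gives t ∈ [4, 7], which is 4 values.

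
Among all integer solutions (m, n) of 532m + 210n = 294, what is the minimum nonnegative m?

gcd(532, 210) = 14  (532 = 2·210 + 112, 210 = 1·112 + 98, 112 = 1·98 + 14, 98 = 7·14).
14 divides 294, so solutions exist.
Back-substituting, 532·(2) + 210·(-5) = 14.
Scale by 294/14 = 21: (m₀, n₀) = (42, -105).
General solution: m = 42 + 15t, n = -105 - 38t for integer t.
m ≥ 0: smallest is 42 mod 15 = 12 (at t = -2), with n = -29.

12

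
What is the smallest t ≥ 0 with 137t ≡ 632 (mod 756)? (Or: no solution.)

424

gcd(756, 137) = 1  (756 = 5·137 + 71, 137 = 1·71 + 66, 71 = 1·66 + 5, 66 = 13·5 + 1, 5 = 5·1).
1 divides 632, so solutions exist.
Back-substituting, 137·(149) + 756·(-27) = 1.
So 137·(149) ≡ 1 (mod 756); multiply by 632: t ≡ 94168 (mod 756).
Smallest nonnegative: t = 94168 mod 756 = 424.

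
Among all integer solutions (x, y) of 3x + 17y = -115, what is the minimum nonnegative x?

7

gcd(17, 3):
  17 = 5*3 + 2
  3 = 1*2 + 1
  2 = 2*1
so gcd(17, 3) = 1.
1 divides -115, so solutions exist.
Back-substitute for Bézout coefficients:
  1 = 3 - 1*2
  ... = 3*(6) + 17*(-1)
Scale by -115/1 = -115: (x₀, y₀) = (-690, 115).
General solution: x = -690 + 17t, y = 115 - 3t for integer t.
x ≥ 0: smallest is -690 mod 17 = 7 (at t = 41), with y = -8.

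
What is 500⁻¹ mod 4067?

gcd(4067, 500):
  4067 = 8×500 + 67
  500 = 7×67 + 31
  67 = 2×31 + 5
  31 = 6×5 + 1
  5 = 5×1
so gcd(4067, 500) = 1.
Back-substitute for Bézout coefficients:
  1 = 31 - 6×5
  ... = 500×(789) + 4067×(-97)
So 500×789 ≡ 1 (mod 4067), and 789 mod 4067 = 789.

789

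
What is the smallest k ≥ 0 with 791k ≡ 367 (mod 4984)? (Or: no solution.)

no solution

gcd(4984, 791) = 7  (4984 = 6*791 + 238, 791 = 3*238 + 77, 238 = 3*77 + 7, 77 = 11*7).
7 does not divide 367, so the congruence has no solution.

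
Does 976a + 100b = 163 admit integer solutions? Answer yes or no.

no

gcd(976, 100):
  976 = 9*100 + 76
  100 = 1*76 + 24
  76 = 3*24 + 4
  24 = 6*4
so gcd(976, 100) = 4.
4 does not divide 163 (remainder 3), so no integer solutions.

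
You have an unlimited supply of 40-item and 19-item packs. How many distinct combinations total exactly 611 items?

Need nonnegative integers with 40j + 19k = 611.
gcd(40, 19) = 1, and 40·(-9) + 19·(19) = 1.
So (j₀, k₀) = (-5499, 11609); general j = -5499 + 19t, k = 11609 - 40t.
j ≥ 0 ⇒ t ≥ 290; k ≥ 0 ⇒ t ≤ 290. That's 1 value of t.

1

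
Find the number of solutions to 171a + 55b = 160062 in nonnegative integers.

17

gcd(171, 55) = 1  (171 = 3×55 + 6, 55 = 9×6 + 1, 6 = 6×1).
Back-substituting, 171×(-9) + 55×(28) = 1.
Scale by 160062: one solution is (-1440558, 4481736). Reduce a mod 55: (2, 2904).
General: a = 2 + 55t, b = 2904 - 171t.
a ≥ 0 ⇒ t ≥ 0; b ≥ 0 ⇒ t ≤ 16. So t ∈ [0, 16]: 17 solutions.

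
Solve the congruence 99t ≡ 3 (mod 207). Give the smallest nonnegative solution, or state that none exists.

no solution

gcd(207, 99) = 9  (207 = 2·99 + 9, 99 = 11·9).
9 does not divide 3, so the congruence has no solution.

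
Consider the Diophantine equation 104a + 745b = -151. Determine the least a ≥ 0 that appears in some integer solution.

106

gcd(745, 104):
  745 = 7×104 + 17
  104 = 6×17 + 2
  17 = 8×2 + 1
  2 = 2×1
so gcd(745, 104) = 1.
1 divides -151, so solutions exist.
Back-substitute for Bézout coefficients:
  1 = 17 - 8×2
  ... = 104×(-351) + 745×(49)
Scale by -151/1 = -151: (a₀, b₀) = (53001, -7399).
General solution: a = 53001 + 745t, b = -7399 - 104t for integer t.
a ≥ 0: smallest is 53001 mod 745 = 106 (at t = -71), with b = -15.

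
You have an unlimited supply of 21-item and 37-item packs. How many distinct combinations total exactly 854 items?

1

Need nonnegative integers with 21j + 37k = 854.
gcd(21, 37) = 1, and 21·(-7) + 37·(4) = 1.
So (j₀, k₀) = (-5978, 3416); general j = -5978 + 37t, k = 3416 - 21t.
j ≥ 0 ⇒ t ≥ 162; k ≥ 0 ⇒ t ≤ 162. That's 1 value of t.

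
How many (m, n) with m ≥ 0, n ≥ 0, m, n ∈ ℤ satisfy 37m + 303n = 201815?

18

gcd(303, 37):
  303 = 8*37 + 7
  37 = 5*7 + 2
  7 = 3*2 + 1
  2 = 2*1
so gcd(303, 37) = 1.
Back-substitute for Bézout coefficients:
  1 = 7 - 3*2
  ... = 37*(-131) + 303*(16)
Scale by 201815: one solution is (-26437765, 3229040). Reduce m mod 303: (197, 642).
General: m = 197 + 303t, n = 642 - 37t.
m ≥ 0 ⇒ t ≥ 0; n ≥ 0 ⇒ t ≤ 17. So t ∈ [0, 17]: 18 solutions.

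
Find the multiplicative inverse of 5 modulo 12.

gcd(12, 5) = 1.
By Bézout, 5*(5) + 12*(-2) = 1.
So 5*5 ≡ 1 (mod 12), and 5 mod 12 = 5.

5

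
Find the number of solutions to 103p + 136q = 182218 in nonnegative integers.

13

gcd(136, 103):
  136 = 1·103 + 33
  103 = 3·33 + 4
  33 = 8·4 + 1
  4 = 4·1
so gcd(136, 103) = 1.
Back-substitute for Bézout coefficients:
  1 = 33 - 8·4
  ... = 103·(-33) + 136·(25)
Scale by 182218: one solution is (-6013194, 4555450). Reduce p mod 136: (46, 1305).
General: p = 46 + 136t, q = 1305 - 103t.
p ≥ 0 ⇒ t ≥ 0; q ≥ 0 ⇒ t ≤ 12. So t ∈ [0, 12]: 13 solutions.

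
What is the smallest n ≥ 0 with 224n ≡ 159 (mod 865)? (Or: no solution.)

gcd(865, 224):
  865 = 3×224 + 193
  224 = 1×193 + 31
  193 = 6×31 + 7
  31 = 4×7 + 3
  7 = 2×3 + 1
  3 = 3×1
so gcd(865, 224) = 1.
1 divides 159, so solutions exist.
Back-substitute for Bézout coefficients:
  1 = 7 - 2×3
  ... = 224×(-251) + 865×(65)
So 224×(-251) ≡ 1 (mod 865); multiply by 159: n ≡ -39909 (mod 865).
Smallest nonnegative: n = -39909 mod 865 = 746.

746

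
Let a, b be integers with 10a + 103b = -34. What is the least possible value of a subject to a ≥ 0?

gcd(103, 10) = 1  (103 = 10×10 + 3, 10 = 3×3 + 1, 3 = 3×1).
1 divides -34, so solutions exist.
Back-substituting, 10×(31) + 103×(-3) = 1.
Scale by -34/1 = -34: (a₀, b₀) = (-1054, 102).
General solution: a = -1054 + 103t, b = 102 - 10t for integer t.
a ≥ 0: smallest is -1054 mod 103 = 79 (at t = 11), with b = -8.

79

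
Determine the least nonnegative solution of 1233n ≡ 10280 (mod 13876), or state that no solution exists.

1944

gcd(13876, 1233):
  13876 = 11×1233 + 313
  1233 = 3×313 + 294
  313 = 1×294 + 19
  294 = 15×19 + 9
  19 = 2×9 + 1
  9 = 9×1
so gcd(13876, 1233) = 1.
1 divides 10280, so solutions exist.
Back-substitute for Bézout coefficients:
  1 = 19 - 2×9
  ... = 1233×(-1463) + 13876×(130)
So 1233×(-1463) ≡ 1 (mod 13876); multiply by 10280: n ≡ -15039640 (mod 13876).
Smallest nonnegative: n = -15039640 mod 13876 = 1944.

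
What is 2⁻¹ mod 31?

gcd(31, 2):
  31 = 15*2 + 1
  2 = 2*1
so gcd(31, 2) = 1.
Back-substitute for Bézout coefficients:
  1 = 31 - 15*2
  ... = 2*(-15) + 31*(1)
So 2*-15 ≡ 1 (mod 31), and -15 mod 31 = 16.

16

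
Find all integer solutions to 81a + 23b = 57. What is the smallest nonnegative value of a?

22

gcd(81, 23) = 1.
1 divides 57, so solutions exist.
By Bézout, 81·(2) + 23·(-7) = 1.
Scale by 57/1 = 57: (a₀, b₀) = (114, -399).
General solution: a = 114 + 23t, b = -399 - 81t for integer t.
a ≥ 0: smallest is 114 mod 23 = 22 (at t = -4), with b = -75.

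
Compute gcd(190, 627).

19

gcd(627, 190):
  627 = 3·190 + 57
  190 = 3·57 + 19
  57 = 3·19
so gcd(627, 190) = 19.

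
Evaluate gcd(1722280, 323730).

gcd(1722280, 323730):
  1722280 = 5·323730 + 103630
  323730 = 3·103630 + 12840
  103630 = 8·12840 + 910
  12840 = 14·910 + 100
  910 = 9·100 + 10
  100 = 10·10
so gcd(1722280, 323730) = 10.

10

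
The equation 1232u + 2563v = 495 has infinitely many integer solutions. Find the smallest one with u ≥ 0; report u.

gcd(2563, 1232):
  2563 = 2×1232 + 99
  1232 = 12×99 + 44
  99 = 2×44 + 11
  44 = 4×11
so gcd(2563, 1232) = 11.
11 divides 495, so solutions exist.
Back-substitute for Bézout coefficients:
  11 = 99 - 2×44
  ... = 1232×(-52) + 2563×(25)
Scale by 495/11 = 45: (u₀, v₀) = (-2340, 1125).
General solution: u = -2340 + 233t, v = 1125 - 112t for integer t.
u ≥ 0: smallest is -2340 mod 233 = 223 (at t = 11), with v = -107.

223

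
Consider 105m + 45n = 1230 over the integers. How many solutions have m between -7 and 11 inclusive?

6

gcd(105, 45) = 15  (105 = 2×45 + 15, 45 = 3×15).
Back-substituting, 105×(1) + 45×(-2) = 15.
Scale by 82: particular solution (82, -164); reduce m mod 3: (1, 25).
General solution: m = 1 + 3t, n = 25 - 7t for integer t.
-7 ≤ 1 + 3t ≤ 11 gives t ∈ [-2, 3], which is 6 values.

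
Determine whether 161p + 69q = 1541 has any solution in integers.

gcd(161, 69) = 23.
23 divides 1541, so integer solutions exist.

yes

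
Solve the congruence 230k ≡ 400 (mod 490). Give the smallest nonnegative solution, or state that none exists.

6

gcd(490, 230) = 10  (490 = 2*230 + 30, 230 = 7*30 + 20, 30 = 1*20 + 10, 20 = 2*10).
10 divides 400, so solutions exist.
Back-substituting, 230*(-17) + 490*(8) = 10.
So 230*(-17) ≡ 10 (mod 490); multiply by 40: k ≡ -680 (mod 49).
Smallest nonnegative: k = -680 mod 49 = 6.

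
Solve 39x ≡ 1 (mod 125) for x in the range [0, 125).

109

gcd(125, 39) = 1  (125 = 3·39 + 8, 39 = 4·8 + 7, 8 = 1·7 + 1, 7 = 7·1).
Back-substituting, 39·(-16) + 125·(5) = 1.
So 39·-16 ≡ 1 (mod 125), and -16 mod 125 = 109.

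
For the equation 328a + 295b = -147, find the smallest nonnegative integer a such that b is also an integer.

76

gcd(328, 295):
  328 = 1*295 + 33
  295 = 8*33 + 31
  33 = 1*31 + 2
  31 = 15*2 + 1
  2 = 2*1
so gcd(328, 295) = 1.
1 divides -147, so solutions exist.
Back-substitute for Bézout coefficients:
  1 = 31 - 15*2
  ... = 328*(-143) + 295*(159)
Scale by -147/1 = -147: (a₀, b₀) = (21021, -23373).
General solution: a = 21021 + 295t, b = -23373 - 328t for integer t.
a ≥ 0: smallest is 21021 mod 295 = 76 (at t = -71), with b = -85.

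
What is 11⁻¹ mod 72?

59

gcd(72, 11) = 1  (72 = 6·11 + 6, 11 = 1·6 + 5, 6 = 1·5 + 1, 5 = 5·1).
Back-substituting, 11·(-13) + 72·(2) = 1.
So 11·-13 ≡ 1 (mod 72), and -13 mod 72 = 59.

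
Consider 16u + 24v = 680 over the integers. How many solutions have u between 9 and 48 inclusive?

gcd(24, 16):
  24 = 1·16 + 8
  16 = 2·8
so gcd(24, 16) = 8.
Back-substitute for Bézout coefficients:
  8 = 24 - 1·16
  ... = 16·(-1) + 24·(1)
Scale by 85: particular solution (-85, 85); reduce u mod 3: (2, 27).
General solution: u = 2 + 3t, v = 27 - 2t for integer t.
9 ≤ 2 + 3t ≤ 48 gives t ∈ [3, 15], which is 13 values.

13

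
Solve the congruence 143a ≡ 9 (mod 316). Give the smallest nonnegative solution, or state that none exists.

gcd(316, 143):
  316 = 2·143 + 30
  143 = 4·30 + 23
  30 = 1·23 + 7
  23 = 3·7 + 2
  7 = 3·2 + 1
  2 = 2·1
so gcd(316, 143) = 1.
1 divides 9, so solutions exist.
Back-substitute for Bézout coefficients:
  1 = 7 - 3·2
  ... = 143·(-137) + 316·(62)
So 143·(-137) ≡ 1 (mod 316); multiply by 9: a ≡ -1233 (mod 316).
Smallest nonnegative: a = -1233 mod 316 = 31.

31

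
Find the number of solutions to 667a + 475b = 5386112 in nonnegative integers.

gcd(667, 475) = 1  (667 = 1·475 + 192, 475 = 2·192 + 91, 192 = 2·91 + 10, 91 = 9·10 + 1, 10 = 10·1).
Back-substituting, 667·(-47) + 475·(66) = 1.
Scale by 5386112: one solution is (-253147264, 355483392). Reduce a mod 475: (186, 11078).
General: a = 186 + 475t, b = 11078 - 667t.
a ≥ 0 ⇒ t ≥ 0; b ≥ 0 ⇒ t ≤ 16. So t ∈ [0, 16]: 17 solutions.

17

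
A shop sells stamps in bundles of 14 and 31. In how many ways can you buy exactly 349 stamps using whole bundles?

1

Need nonnegative integers with 14j + 31k = 349.
gcd(14, 31) = 1, and 14·(-11) + 31·(5) = 1.
So (j₀, k₀) = (-3839, 1745); general j = -3839 + 31t, k = 1745 - 14t.
j ≥ 0 ⇒ t ≥ 124; k ≥ 0 ⇒ t ≤ 124. That's 1 value of t.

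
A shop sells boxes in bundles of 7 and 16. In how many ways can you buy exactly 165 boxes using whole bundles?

Need nonnegative integers with 7j + 16k = 165.
gcd(7, 16) = 1, and 7·(7) + 16·(-3) = 1.
So (j₀, k₀) = (1155, -495); general j = 1155 + 16t, k = -495 - 7t.
j ≥ 0 ⇒ t ≥ -72; k ≥ 0 ⇒ t ≤ -71. That's 2 values of t.

2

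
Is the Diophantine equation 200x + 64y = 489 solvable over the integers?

no

gcd(200, 64) = 8  (200 = 3·64 + 8, 64 = 8·8).
8 does not divide 489 (remainder 1), so no integer solutions.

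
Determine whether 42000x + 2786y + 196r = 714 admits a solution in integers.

gcd(42000, 2786) = 14  (42000 = 15*2786 + 210, 2786 = 13*210 + 56, 210 = 3*56 + 42, 56 = 1*42 + 14, 42 = 3*14).
gcd(14, 196) = 14.
14 divides 714, so integer solutions exist.

yes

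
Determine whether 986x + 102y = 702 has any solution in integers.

gcd(986, 102):
  986 = 9*102 + 68
  102 = 1*68 + 34
  68 = 2*34
so gcd(986, 102) = 34.
34 does not divide 702 (remainder 22), so no integer solutions.

no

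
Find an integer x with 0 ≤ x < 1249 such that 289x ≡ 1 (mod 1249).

gcd(1249, 289):
  1249 = 4*289 + 93
  289 = 3*93 + 10
  93 = 9*10 + 3
  10 = 3*3 + 1
  3 = 3*1
so gcd(1249, 289) = 1.
Back-substitute for Bézout coefficients:
  1 = 10 - 3*3
  ... = 289*(376) + 1249*(-87)
So 289*376 ≡ 1 (mod 1249), and 376 mod 1249 = 376.

376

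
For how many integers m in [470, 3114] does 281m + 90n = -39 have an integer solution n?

gcd(281, 90) = 1  (281 = 3*90 + 11, 90 = 8*11 + 2, 11 = 5*2 + 1, 2 = 2*1).
Back-substituting, 281*(41) + 90*(-128) = 1.
Scale by -39: particular solution (-1599, 4992); reduce m mod 90: (21, -66).
General solution: m = 21 + 90t, n = -66 - 281t for integer t.
470 ≤ 21 + 90t ≤ 3114 gives t ∈ [5, 34], which is 30 values.

30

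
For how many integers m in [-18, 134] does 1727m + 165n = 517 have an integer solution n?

10

gcd(1727, 165):
  1727 = 10×165 + 77
  165 = 2×77 + 11
  77 = 7×11
so gcd(1727, 165) = 11.
Back-substitute for Bézout coefficients:
  11 = 165 - 2×77
  ... = 1727×(-2) + 165×(21)
Scale by 47: particular solution (-94, 987); reduce m mod 15: (11, -112).
General solution: m = 11 + 15t, n = -112 - 157t for integer t.
-18 ≤ 11 + 15t ≤ 134 gives t ∈ [-1, 8], which is 10 values.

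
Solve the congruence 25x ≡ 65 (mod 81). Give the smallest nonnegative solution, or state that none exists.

gcd(81, 25):
  81 = 3×25 + 6
  25 = 4×6 + 1
  6 = 6×1
so gcd(81, 25) = 1.
1 divides 65, so solutions exist.
Back-substitute for Bézout coefficients:
  1 = 25 - 4×6
  ... = 25×(13) + 81×(-4)
So 25×(13) ≡ 1 (mod 81); multiply by 65: x ≡ 845 (mod 81).
Smallest nonnegative: x = 845 mod 81 = 35.

35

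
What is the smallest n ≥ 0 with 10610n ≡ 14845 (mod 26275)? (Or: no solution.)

1252

gcd(26275, 10610):
  26275 = 2×10610 + 5055
  10610 = 2×5055 + 500
  5055 = 10×500 + 55
  500 = 9×55 + 5
  55 = 11×5
so gcd(26275, 10610) = 5.
5 divides 14845, so solutions exist.
Back-substitute for Bézout coefficients:
  5 = 500 - 9×55
  ... = 10610×(473) + 26275×(-191)
So 10610×(473) ≡ 5 (mod 26275); multiply by 2969: n ≡ 1404337 (mod 5255).
Smallest nonnegative: n = 1404337 mod 5255 = 1252.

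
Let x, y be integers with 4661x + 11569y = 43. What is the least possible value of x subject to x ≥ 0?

1941

gcd(11569, 4661):
  11569 = 2*4661 + 2247
  4661 = 2*2247 + 167
  2247 = 13*167 + 76
  167 = 2*76 + 15
  76 = 5*15 + 1
  15 = 15*1
so gcd(11569, 4661) = 1.
1 divides 43, so solutions exist.
Back-substitute for Bézout coefficients:
  1 = 76 - 5*15
  ... = 4661*(-762) + 11569*(307)
Scale by 43/1 = 43: (x₀, y₀) = (-32766, 13201).
General solution: x = -32766 + 11569t, y = 13201 - 4661t for integer t.
x ≥ 0: smallest is -32766 mod 11569 = 1941 (at t = 3), with y = -782.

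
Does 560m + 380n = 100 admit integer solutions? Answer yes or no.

yes

gcd(560, 380) = 20  (560 = 1·380 + 180, 380 = 2·180 + 20, 180 = 9·20).
20 divides 100, so integer solutions exist.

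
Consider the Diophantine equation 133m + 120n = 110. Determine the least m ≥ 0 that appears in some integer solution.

gcd(133, 120) = 1.
1 divides 110, so solutions exist.
By Bézout, 133·(37) + 120·(-41) = 1.
Scale by 110/1 = 110: (m₀, n₀) = (4070, -4510).
General solution: m = 4070 + 120t, n = -4510 - 133t for integer t.
m ≥ 0: smallest is 4070 mod 120 = 110 (at t = -33), with n = -121.

110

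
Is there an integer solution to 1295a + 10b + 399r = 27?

yes

gcd(1295, 10) = 5.
gcd(5, 399) = 1.
1 divides 27, so integer solutions exist.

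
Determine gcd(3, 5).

1

gcd(5, 3):
  5 = 1*3 + 2
  3 = 1*2 + 1
  2 = 2*1
so gcd(5, 3) = 1.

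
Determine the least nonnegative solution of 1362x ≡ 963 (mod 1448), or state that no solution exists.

gcd(1448, 1362) = 2.
2 does not divide 963, so the congruence has no solution.

no solution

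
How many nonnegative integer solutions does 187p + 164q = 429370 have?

14

gcd(187, 164):
  187 = 1·164 + 23
  164 = 7·23 + 3
  23 = 7·3 + 2
  3 = 1·2 + 1
  2 = 2·1
so gcd(187, 164) = 1.
Back-substitute for Bézout coefficients:
  1 = 3 - 1·2
  ... = 187·(-57) + 164·(65)
Scale by 429370: one solution is (-24474090, 27909050). Reduce p mod 164: (122, 2479).
General: p = 122 + 164t, q = 2479 - 187t.
p ≥ 0 ⇒ t ≥ 0; q ≥ 0 ⇒ t ≤ 13. So t ∈ [0, 13]: 14 solutions.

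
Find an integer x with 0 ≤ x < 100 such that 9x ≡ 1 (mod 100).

89

gcd(100, 9):
  100 = 11*9 + 1
  9 = 9*1
so gcd(100, 9) = 1.
Back-substitute for Bézout coefficients:
  1 = 100 - 11*9
  ... = 9*(-11) + 100*(1)
So 9*-11 ≡ 1 (mod 100), and -11 mod 100 = 89.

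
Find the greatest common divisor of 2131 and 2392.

1

gcd(2392, 2131):
  2392 = 1×2131 + 261
  2131 = 8×261 + 43
  261 = 6×43 + 3
  43 = 14×3 + 1
  3 = 3×1
so gcd(2392, 2131) = 1.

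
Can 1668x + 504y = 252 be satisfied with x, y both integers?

yes

gcd(1668, 504) = 12  (1668 = 3·504 + 156, 504 = 3·156 + 36, 156 = 4·36 + 12, 36 = 3·12).
12 divides 252, so integer solutions exist.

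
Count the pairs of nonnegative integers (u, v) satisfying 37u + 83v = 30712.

10

gcd(83, 37):
  83 = 2×37 + 9
  37 = 4×9 + 1
  9 = 9×1
so gcd(83, 37) = 1.
Back-substitute for Bézout coefficients:
  1 = 37 - 4×9
  ... = 37×(9) + 83×(-4)
Scale by 30712: one solution is (276408, -122848). Reduce u mod 83: (18, 362).
General: u = 18 + 83t, v = 362 - 37t.
u ≥ 0 ⇒ t ≥ 0; v ≥ 0 ⇒ t ≤ 9. So t ∈ [0, 9]: 10 solutions.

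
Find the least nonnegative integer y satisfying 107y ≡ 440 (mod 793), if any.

gcd(793, 107) = 1.
1 divides 440, so solutions exist.
By Bézout, 107×(126) + 793×(-17) = 1.
So 107×(126) ≡ 1 (mod 793); multiply by 440: y ≡ 55440 (mod 793).
Smallest nonnegative: y = 55440 mod 793 = 723.

723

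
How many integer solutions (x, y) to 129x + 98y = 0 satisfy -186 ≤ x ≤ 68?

2

gcd(129, 98) = 1.
By Bézout, 129×(19) + 98×(-25) = 1.
Particular solution: (0, 0).
General solution: x = 0 + 98t, y = 0 - 129t for integer t.
-186 ≤ 0 + 98t ≤ 68 gives t ∈ [-1, 0], which is 2 values.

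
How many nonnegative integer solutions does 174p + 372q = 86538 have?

8

gcd(372, 174) = 6.
By Bézout, 174×(15) + 372×(-7) = 6.
One solution: (27, 220).
General: p = 27 + 62t, q = 220 - 29t.
p ≥ 0 ⇒ t ≥ 0; q ≥ 0 ⇒ t ≤ 7. So t ∈ [0, 7]: 8 solutions.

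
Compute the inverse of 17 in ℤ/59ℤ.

7

gcd(59, 17) = 1  (59 = 3·17 + 8, 17 = 2·8 + 1, 8 = 8·1).
Back-substituting, 17·(7) + 59·(-2) = 1.
So 17·7 ≡ 1 (mod 59), and 7 mod 59 = 7.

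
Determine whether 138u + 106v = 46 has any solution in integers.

yes

gcd(138, 106) = 2  (138 = 1·106 + 32, 106 = 3·32 + 10, 32 = 3·10 + 2, 10 = 5·2).
2 divides 46, so integer solutions exist.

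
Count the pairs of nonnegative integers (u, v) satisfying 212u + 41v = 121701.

gcd(212, 41):
  212 = 5·41 + 7
  41 = 5·7 + 6
  7 = 1·6 + 1
  6 = 6·1
so gcd(212, 41) = 1.
Back-substitute for Bézout coefficients:
  1 = 7 - 1·6
  ... = 212·(6) + 41·(-31)
Scale by 121701: one solution is (730206, -3772731). Reduce u mod 41: (37, 2777).
General: u = 37 + 41t, v = 2777 - 212t.
u ≥ 0 ⇒ t ≥ 0; v ≥ 0 ⇒ t ≤ 13. So t ∈ [0, 13]: 14 solutions.

14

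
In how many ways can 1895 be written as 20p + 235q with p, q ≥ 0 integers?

2

gcd(235, 20):
  235 = 11*20 + 15
  20 = 1*15 + 5
  15 = 3*5
so gcd(235, 20) = 5.
Back-substitute for Bézout coefficients:
  5 = 20 - 1*15
  ... = 20*(12) + 235*(-1)
Scale by 379: one solution is (4548, -379). Reduce p mod 47: (36, 5).
General: p = 36 + 47t, q = 5 - 4t.
p ≥ 0 ⇒ t ≥ 0; q ≥ 0 ⇒ t ≤ 1. So t ∈ [0, 1]: 2 solutions.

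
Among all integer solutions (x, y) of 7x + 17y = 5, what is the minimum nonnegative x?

8

gcd(17, 7):
  17 = 2·7 + 3
  7 = 2·3 + 1
  3 = 3·1
so gcd(17, 7) = 1.
1 divides 5, so solutions exist.
Back-substitute for Bézout coefficients:
  1 = 7 - 2·3
  ... = 7·(5) + 17·(-2)
Scale by 5/1 = 5: (x₀, y₀) = (25, -10).
General solution: x = 25 + 17t, y = -10 - 7t for integer t.
x ≥ 0: smallest is 25 mod 17 = 8 (at t = -1), with y = -3.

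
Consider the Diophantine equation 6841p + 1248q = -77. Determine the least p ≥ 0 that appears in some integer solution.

gcd(6841, 1248):
  6841 = 5·1248 + 601
  1248 = 2·601 + 46
  601 = 13·46 + 3
  46 = 15·3 + 1
  3 = 3·1
so gcd(6841, 1248) = 1.
1 divides -77, so solutions exist.
Back-substitute for Bézout coefficients:
  1 = 46 - 15·3
  ... = 6841·(-407) + 1248·(2231)
Scale by -77/1 = -77: (p₀, q₀) = (31339, -171787).
General solution: p = 31339 + 1248t, q = -171787 - 6841t for integer t.
p ≥ 0: smallest is 31339 mod 1248 = 139 (at t = -25), with q = -762.

139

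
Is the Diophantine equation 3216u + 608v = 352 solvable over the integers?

yes

gcd(3216, 608) = 16  (3216 = 5*608 + 176, 608 = 3*176 + 80, 176 = 2*80 + 16, 80 = 5*16).
16 divides 352, so integer solutions exist.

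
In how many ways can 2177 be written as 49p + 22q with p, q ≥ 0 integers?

gcd(49, 22):
  49 = 2*22 + 5
  22 = 4*5 + 2
  5 = 2*2 + 1
  2 = 2*1
so gcd(49, 22) = 1.
Back-substitute for Bézout coefficients:
  1 = 5 - 2*2
  ... = 49*(9) + 22*(-20)
Scale by 2177: one solution is (19593, -43540). Reduce p mod 22: (13, 70).
General: p = 13 + 22t, q = 70 - 49t.
p ≥ 0 ⇒ t ≥ 0; q ≥ 0 ⇒ t ≤ 1. So t ∈ [0, 1]: 2 solutions.

2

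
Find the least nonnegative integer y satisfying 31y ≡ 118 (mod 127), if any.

12

gcd(127, 31) = 1  (127 = 4×31 + 3, 31 = 10×3 + 1, 3 = 3×1).
1 divides 118, so solutions exist.
Back-substituting, 31×(41) + 127×(-10) = 1.
So 31×(41) ≡ 1 (mod 127); multiply by 118: y ≡ 4838 (mod 127).
Smallest nonnegative: y = 4838 mod 127 = 12.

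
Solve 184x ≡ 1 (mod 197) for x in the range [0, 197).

gcd(197, 184):
  197 = 1×184 + 13
  184 = 14×13 + 2
  13 = 6×2 + 1
  2 = 2×1
so gcd(197, 184) = 1.
Back-substitute for Bézout coefficients:
  1 = 13 - 6×2
  ... = 184×(-91) + 197×(85)
So 184×-91 ≡ 1 (mod 197), and -91 mod 197 = 106.

106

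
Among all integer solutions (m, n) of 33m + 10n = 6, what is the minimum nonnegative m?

gcd(33, 10):
  33 = 3·10 + 3
  10 = 3·3 + 1
  3 = 3·1
so gcd(33, 10) = 1.
1 divides 6, so solutions exist.
Back-substitute for Bézout coefficients:
  1 = 10 - 3·3
  ... = 33·(-3) + 10·(10)
Scale by 6/1 = 6: (m₀, n₀) = (-18, 60).
General solution: m = -18 + 10t, n = 60 - 33t for integer t.
m ≥ 0: smallest is -18 mod 10 = 2 (at t = 2), with n = -6.

2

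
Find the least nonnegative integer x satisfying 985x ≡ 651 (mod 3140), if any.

gcd(3140, 985):
  3140 = 3·985 + 185
  985 = 5·185 + 60
  185 = 3·60 + 5
  60 = 12·5
so gcd(3140, 985) = 5.
5 does not divide 651, so the congruence has no solution.

no solution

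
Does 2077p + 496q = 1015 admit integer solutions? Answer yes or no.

gcd(2077, 496) = 31  (2077 = 4×496 + 93, 496 = 5×93 + 31, 93 = 3×31).
31 does not divide 1015 (remainder 23), so no integer solutions.

no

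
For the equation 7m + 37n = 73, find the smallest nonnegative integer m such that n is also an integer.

21

gcd(37, 7) = 1.
1 divides 73, so solutions exist.
By Bézout, 7×(16) + 37×(-3) = 1.
Scale by 73/1 = 73: (m₀, n₀) = (1168, -219).
General solution: m = 1168 + 37t, n = -219 - 7t for integer t.
m ≥ 0: smallest is 1168 mod 37 = 21 (at t = -31), with n = -2.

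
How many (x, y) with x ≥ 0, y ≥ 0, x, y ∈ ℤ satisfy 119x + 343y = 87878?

15

gcd(343, 119) = 7  (343 = 2×119 + 105, 119 = 1×105 + 14, 105 = 7×14 + 7, 14 = 2×7).
Back-substituting, 119×(-23) + 343×(8) = 7.
Scale by 12554: one solution is (-288742, 100432). Reduce x mod 49: (15, 251).
General: x = 15 + 49t, y = 251 - 17t.
x ≥ 0 ⇒ t ≥ 0; y ≥ 0 ⇒ t ≤ 14. So t ∈ [0, 14]: 15 solutions.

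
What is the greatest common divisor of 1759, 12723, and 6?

1

gcd(12723, 1759):
  12723 = 7*1759 + 410
  1759 = 4*410 + 119
  410 = 3*119 + 53
  119 = 2*53 + 13
  53 = 4*13 + 1
  13 = 13*1
so gcd(12723, 1759) = 1.
gcd(1, 6) = 1.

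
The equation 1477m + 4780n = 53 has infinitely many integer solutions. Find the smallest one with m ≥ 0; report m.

gcd(4780, 1477):
  4780 = 3×1477 + 349
  1477 = 4×349 + 81
  349 = 4×81 + 25
  81 = 3×25 + 6
  25 = 4×6 + 1
  6 = 6×1
so gcd(4780, 1477) = 1.
1 divides 53, so solutions exist.
Back-substitute for Bézout coefficients:
  1 = 25 - 4×6
  ... = 1477×(-767) + 4780×(237)
Scale by 53/1 = 53: (m₀, n₀) = (-40651, 12561).
General solution: m = -40651 + 4780t, n = 12561 - 1477t for integer t.
m ≥ 0: smallest is -40651 mod 4780 = 2369 (at t = 9), with n = -732.

2369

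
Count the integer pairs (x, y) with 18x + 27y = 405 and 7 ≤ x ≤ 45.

gcd(27, 18) = 9  (27 = 1×18 + 9, 18 = 2×9).
Back-substituting, 18×(-1) + 27×(1) = 9.
Scale by 45: particular solution (-45, 45); reduce x mod 3: (0, 15).
General solution: x = 0 + 3t, y = 15 - 2t for integer t.
7 ≤ 0 + 3t ≤ 45 gives t ∈ [3, 15], which is 13 values.

13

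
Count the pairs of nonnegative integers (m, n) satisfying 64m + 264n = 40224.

gcd(264, 64) = 8  (264 = 4·64 + 8, 64 = 8·8).
Back-substituting, 64·(-4) + 264·(1) = 8.
Scale by 5028: one solution is (-20112, 5028). Reduce m mod 33: (18, 148).
General: m = 18 + 33t, n = 148 - 8t.
m ≥ 0 ⇒ t ≥ 0; n ≥ 0 ⇒ t ≤ 18. So t ∈ [0, 18]: 19 solutions.

19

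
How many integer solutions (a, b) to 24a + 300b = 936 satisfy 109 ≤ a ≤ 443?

14

gcd(300, 24) = 12.
By Bézout, 24·(-12) + 300·(1) = 12.
Particular solution: (14, 2).
General solution: a = 14 + 25t, b = 2 - 2t for integer t.
109 ≤ 14 + 25t ≤ 443 gives t ∈ [4, 17], which is 14 values.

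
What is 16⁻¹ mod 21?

4

gcd(21, 16) = 1.
By Bézout, 16·(4) + 21·(-3) = 1.
So 16·4 ≡ 1 (mod 21), and 4 mod 21 = 4.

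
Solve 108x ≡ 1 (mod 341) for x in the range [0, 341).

gcd(341, 108) = 1.
By Bézout, 108×(60) + 341×(-19) = 1.
So 108×60 ≡ 1 (mod 341), and 60 mod 341 = 60.

60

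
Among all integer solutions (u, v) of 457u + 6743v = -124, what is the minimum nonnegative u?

4559

gcd(6743, 457) = 1  (6743 = 14×457 + 345, 457 = 1×345 + 112, 345 = 3×112 + 9, 112 = 12×9 + 4, 9 = 2×4 + 1, 4 = 4×1).
1 divides -124, so solutions exist.
Back-substituting, 457×(-1505) + 6743×(102) = 1.
Scale by -124/1 = -124: (u₀, v₀) = (186620, -12648).
General solution: u = 186620 + 6743t, v = -12648 - 457t for integer t.
u ≥ 0: smallest is 186620 mod 6743 = 4559 (at t = -27), with v = -309.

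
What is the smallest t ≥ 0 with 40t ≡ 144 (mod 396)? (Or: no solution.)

gcd(396, 40) = 4.
4 divides 144, so solutions exist.
By Bézout, 40×(10) + 396×(-1) = 4.
So 40×(10) ≡ 4 (mod 396); multiply by 36: t ≡ 360 (mod 99).
Smallest nonnegative: t = 360 mod 99 = 63.

63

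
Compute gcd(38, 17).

1

gcd(38, 17):
  38 = 2*17 + 4
  17 = 4*4 + 1
  4 = 4*1
so gcd(38, 17) = 1.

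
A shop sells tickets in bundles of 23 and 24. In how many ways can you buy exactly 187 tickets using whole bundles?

1

Need nonnegative integers with 23j + 24k = 187.
gcd(23, 24) = 1, and 23·(-1) + 24·(1) = 1.
So (j₀, k₀) = (-187, 187); general j = -187 + 24t, k = 187 - 23t.
j ≥ 0 ⇒ t ≥ 8; k ≥ 0 ⇒ t ≤ 8. That's 1 value of t.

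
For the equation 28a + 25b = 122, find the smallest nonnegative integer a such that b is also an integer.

gcd(28, 25):
  28 = 1·25 + 3
  25 = 8·3 + 1
  3 = 3·1
so gcd(28, 25) = 1.
1 divides 122, so solutions exist.
Back-substitute for Bézout coefficients:
  1 = 25 - 8·3
  ... = 28·(-8) + 25·(9)
Scale by 122/1 = 122: (a₀, b₀) = (-976, 1098).
General solution: a = -976 + 25t, b = 1098 - 28t for integer t.
a ≥ 0: smallest is -976 mod 25 = 24 (at t = 40), with b = -22.

24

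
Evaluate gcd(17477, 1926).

1

gcd(17477, 1926):
  17477 = 9*1926 + 143
  1926 = 13*143 + 67
  143 = 2*67 + 9
  67 = 7*9 + 4
  9 = 2*4 + 1
  4 = 4*1
so gcd(17477, 1926) = 1.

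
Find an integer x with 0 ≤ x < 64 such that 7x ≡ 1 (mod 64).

55

gcd(64, 7):
  64 = 9·7 + 1
  7 = 7·1
so gcd(64, 7) = 1.
Back-substitute for Bézout coefficients:
  1 = 64 - 9·7
  ... = 7·(-9) + 64·(1)
So 7·-9 ≡ 1 (mod 64), and -9 mod 64 = 55.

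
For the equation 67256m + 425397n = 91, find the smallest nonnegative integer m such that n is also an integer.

gcd(425397, 67256) = 7.
7 divides 91, so solutions exist.
By Bézout, 67256*(-3814) + 425397*(603) = 7.
Scale by 91/7 = 13: (m₀, n₀) = (-49582, 7839).
General solution: m = -49582 + 60771t, n = 7839 - 9608t for integer t.
m ≥ 0: smallest is -49582 mod 60771 = 11189 (at t = 1), with n = -1769.

11189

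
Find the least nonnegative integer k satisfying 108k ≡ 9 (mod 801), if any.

gcd(801, 108):
  801 = 7·108 + 45
  108 = 2·45 + 18
  45 = 2·18 + 9
  18 = 2·9
so gcd(801, 108) = 9.
9 divides 9, so solutions exist.
Back-substitute for Bézout coefficients:
  9 = 45 - 2·18
  ... = 108·(-37) + 801·(5)
So 108·(-37) ≡ 9 (mod 801); multiply by 1: k ≡ -37 (mod 89).
Smallest nonnegative: k = -37 mod 89 = 52.

52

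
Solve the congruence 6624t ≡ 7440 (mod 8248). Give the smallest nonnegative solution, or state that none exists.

gcd(8248, 6624) = 8  (8248 = 1×6624 + 1624, 6624 = 4×1624 + 128, 1624 = 12×128 + 88, 128 = 1×88 + 40, 88 = 2×40 + 8, 40 = 5×8).
8 divides 7440, so solutions exist.
Back-substituting, 6624×(-193) + 8248×(155) = 8.
So 6624×(-193) ≡ 8 (mod 8248); multiply by 930: t ≡ -179490 (mod 1031).
Smallest nonnegative: t = -179490 mod 1031 = 935.

935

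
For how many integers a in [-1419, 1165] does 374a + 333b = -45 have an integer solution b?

8

gcd(374, 333) = 1  (374 = 1·333 + 41, 333 = 8·41 + 5, 41 = 8·5 + 1, 5 = 5·1).
Back-substituting, 374·(65) + 333·(-73) = 1.
Scale by -45: particular solution (-2925, 3285); reduce a mod 333: (72, -81).
General solution: a = 72 + 333t, b = -81 - 374t for integer t.
-1419 ≤ 72 + 333t ≤ 1165 gives t ∈ [-4, 3], which is 8 values.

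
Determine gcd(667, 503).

1

gcd(667, 503):
  667 = 1×503 + 164
  503 = 3×164 + 11
  164 = 14×11 + 10
  11 = 1×10 + 1
  10 = 10×1
so gcd(667, 503) = 1.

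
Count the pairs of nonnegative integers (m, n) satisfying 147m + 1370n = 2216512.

gcd(1370, 147):
  1370 = 9*147 + 47
  147 = 3*47 + 6
  47 = 7*6 + 5
  6 = 1*5 + 1
  5 = 5*1
so gcd(1370, 147) = 1.
Back-substitute for Bézout coefficients:
  1 = 6 - 1*5
  ... = 147*(233) + 1370*(-25)
Scale by 2216512: one solution is (516447296, -55412800). Reduce m mod 1370: (1136, 1496).
General: m = 1136 + 1370t, n = 1496 - 147t.
m ≥ 0 ⇒ t ≥ 0; n ≥ 0 ⇒ t ≤ 10. So t ∈ [0, 10]: 11 solutions.

11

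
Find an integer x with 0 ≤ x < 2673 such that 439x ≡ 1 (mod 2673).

274

gcd(2673, 439) = 1.
By Bézout, 439×(274) + 2673×(-45) = 1.
So 439×274 ≡ 1 (mod 2673), and 274 mod 2673 = 274.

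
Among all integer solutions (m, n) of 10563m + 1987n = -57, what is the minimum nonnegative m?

gcd(10563, 1987) = 1  (10563 = 5*1987 + 628, 1987 = 3*628 + 103, 628 = 6*103 + 10, 103 = 10*10 + 3, 10 = 3*3 + 1, 3 = 3*1).
1 divides -57, so solutions exist.
Back-substituting, 10563*(598) + 1987*(-3179) = 1.
Scale by -57/1 = -57: (m₀, n₀) = (-34086, 181203).
General solution: m = -34086 + 1987t, n = 181203 - 10563t for integer t.
m ≥ 0: smallest is -34086 mod 1987 = 1680 (at t = 18), with n = -8931.

1680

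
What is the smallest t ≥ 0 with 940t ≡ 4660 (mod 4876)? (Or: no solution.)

gcd(4876, 940):
  4876 = 5*940 + 176
  940 = 5*176 + 60
  176 = 2*60 + 56
  60 = 1*56 + 4
  56 = 14*4
so gcd(4876, 940) = 4.
4 divides 4660, so solutions exist.
Back-substitute for Bézout coefficients:
  4 = 60 - 1*56
  ... = 940*(83) + 4876*(-16)
So 940*(83) ≡ 4 (mod 4876); multiply by 1165: t ≡ 96695 (mod 1219).
Smallest nonnegative: t = 96695 mod 1219 = 394.

394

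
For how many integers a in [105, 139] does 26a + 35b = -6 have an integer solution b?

1

gcd(35, 26) = 1.
By Bézout, 26×(-4) + 35×(3) = 1.
Particular solution: (24, -18).
General solution: a = 24 + 35t, b = -18 - 26t for integer t.
105 ≤ 24 + 35t ≤ 139 gives t ∈ [3, 3], which is 1 value.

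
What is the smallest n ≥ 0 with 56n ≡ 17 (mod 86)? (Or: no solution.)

gcd(86, 56) = 2  (86 = 1·56 + 30, 56 = 1·30 + 26, 30 = 1·26 + 4, 26 = 6·4 + 2, 4 = 2·2).
2 does not divide 17, so the congruence has no solution.

no solution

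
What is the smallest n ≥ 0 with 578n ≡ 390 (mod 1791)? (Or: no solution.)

gcd(1791, 578):
  1791 = 3*578 + 57
  578 = 10*57 + 8
  57 = 7*8 + 1
  8 = 8*1
so gcd(1791, 578) = 1.
1 divides 390, so solutions exist.
Back-substitute for Bézout coefficients:
  1 = 57 - 7*8
  ... = 578*(-220) + 1791*(71)
So 578*(-220) ≡ 1 (mod 1791); multiply by 390: n ≡ -85800 (mod 1791).
Smallest nonnegative: n = -85800 mod 1791 = 168.

168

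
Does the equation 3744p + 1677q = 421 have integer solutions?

gcd(3744, 1677) = 39.
39 does not divide 421 (remainder 31), so no integer solutions.

no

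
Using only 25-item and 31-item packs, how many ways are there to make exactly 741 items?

Need nonnegative integers with 25j + 31k = 741.
gcd(25, 31) = 1, and 25·(5) + 31·(-4) = 1.
So (j₀, k₀) = (3705, -2964); general j = 3705 + 31t, k = -2964 - 25t.
j ≥ 0 ⇒ t ≥ -119; k ≥ 0 ⇒ t ≤ -119. That's 1 value of t.

1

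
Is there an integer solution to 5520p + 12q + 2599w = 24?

gcd(5520, 12) = 12.
gcd(12, 2599) = 1.
1 divides 24, so integer solutions exist.

yes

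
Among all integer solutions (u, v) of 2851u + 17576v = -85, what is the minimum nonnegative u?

9537

gcd(17576, 2851):
  17576 = 6·2851 + 470
  2851 = 6·470 + 31
  470 = 15·31 + 5
  31 = 6·5 + 1
  5 = 5·1
so gcd(17576, 2851) = 1.
1 divides -85, so solutions exist.
Back-substitute for Bézout coefficients:
  1 = 31 - 6·5
  ... = 2851·(3403) + 17576·(-552)
Scale by -85/1 = -85: (u₀, v₀) = (-289255, 46920).
General solution: u = -289255 + 17576t, v = 46920 - 2851t for integer t.
u ≥ 0: smallest is -289255 mod 17576 = 9537 (at t = 17), with v = -1547.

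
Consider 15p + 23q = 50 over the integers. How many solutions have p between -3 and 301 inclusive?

gcd(23, 15) = 1  (23 = 1×15 + 8, 15 = 1×8 + 7, 8 = 1×7 + 1, 7 = 7×1).
Back-substituting, 15×(-3) + 23×(2) = 1.
Scale by 50: particular solution (-150, 100); reduce p mod 23: (11, -5).
General solution: p = 11 + 23t, q = -5 - 15t for integer t.
-3 ≤ 11 + 23t ≤ 301 gives t ∈ [0, 12], which is 13 values.

13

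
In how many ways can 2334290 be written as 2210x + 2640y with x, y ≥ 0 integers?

gcd(2640, 2210):
  2640 = 1*2210 + 430
  2210 = 5*430 + 60
  430 = 7*60 + 10
  60 = 6*10
so gcd(2640, 2210) = 10.
Back-substitute for Bézout coefficients:
  10 = 430 - 7*60
  ... = 2210*(-43) + 2640*(36)
Scale by 233429: one solution is (-10037447, 8403444). Reduce x mod 264: (97, 803).
General: x = 97 + 264t, y = 803 - 221t.
x ≥ 0 ⇒ t ≥ 0; y ≥ 0 ⇒ t ≤ 3. So t ∈ [0, 3]: 4 solutions.

4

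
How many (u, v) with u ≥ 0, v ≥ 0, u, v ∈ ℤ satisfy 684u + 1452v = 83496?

gcd(1452, 684) = 12  (1452 = 2·684 + 84, 684 = 8·84 + 12, 84 = 7·12).
Back-substituting, 684·(17) + 1452·(-8) = 12.
Scale by 6958: one solution is (118286, -55664). Reduce u mod 121: (69, 25).
General: u = 69 + 121t, v = 25 - 57t.
u ≥ 0 ⇒ t ≥ 0; v ≥ 0 ⇒ t ≤ 0. So t ∈ [0, 0]: 1 solution.

1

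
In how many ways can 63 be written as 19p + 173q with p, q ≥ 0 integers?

gcd(173, 19) = 1.
By Bézout, 19·(82) + 173·(-9) = 1.
One solution: (149, -16).
General: p = 149 + 173t, q = -16 - 19t.
p ≥ 0 ⇒ t ≥ 0; q ≥ 0 ⇒ t ≤ -1. So t ∈ [0, -1]: 0 solutions.

0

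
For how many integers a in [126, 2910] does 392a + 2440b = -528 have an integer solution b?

gcd(2440, 392) = 8  (2440 = 6·392 + 88, 392 = 4·88 + 40, 88 = 2·40 + 8, 40 = 5·8).
Back-substituting, 392·(-56) + 2440·(9) = 8.
Scale by -66: particular solution (3696, -594); reduce a mod 305: (36, -6).
General solution: a = 36 + 305t, b = -6 - 49t for integer t.
126 ≤ 36 + 305t ≤ 2910 gives t ∈ [1, 9], which is 9 values.

9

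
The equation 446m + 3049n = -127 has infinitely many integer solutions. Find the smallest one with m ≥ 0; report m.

1032

gcd(3049, 446) = 1  (3049 = 6×446 + 373, 446 = 1×373 + 73, 373 = 5×73 + 8, 73 = 9×8 + 1, 8 = 8×1).
1 divides -127, so solutions exist.
Back-substituting, 446×(376) + 3049×(-55) = 1.
Scale by -127/1 = -127: (m₀, n₀) = (-47752, 6985).
General solution: m = -47752 + 3049t, n = 6985 - 446t for integer t.
m ≥ 0: smallest is -47752 mod 3049 = 1032 (at t = 16), with n = -151.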